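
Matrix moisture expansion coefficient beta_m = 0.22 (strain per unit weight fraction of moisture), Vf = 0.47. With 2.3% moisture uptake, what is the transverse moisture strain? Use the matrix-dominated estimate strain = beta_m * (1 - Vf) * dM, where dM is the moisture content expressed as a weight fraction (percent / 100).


dM = 2.3/100 = 0.023
strain = beta_m * (1-Vf) * dM = 0.22 * 0.53 * 0.023 = 0.0026818

0.0026818


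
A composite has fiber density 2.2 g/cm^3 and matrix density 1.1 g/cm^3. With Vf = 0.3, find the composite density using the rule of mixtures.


rho_c = rho_f*Vf + rho_m*(1-Vf) = 2.2*0.3 + 1.1*0.7 = 1.43 g/cm^3

1.43 g/cm^3


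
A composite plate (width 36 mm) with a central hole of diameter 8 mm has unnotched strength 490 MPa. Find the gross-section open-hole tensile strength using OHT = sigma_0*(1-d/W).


OHT = sigma_0*(1-d/W) = 490*(1-8/36) = 381.1 MPa

381.1 MPa


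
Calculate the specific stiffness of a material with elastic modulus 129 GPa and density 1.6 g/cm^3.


Specific stiffness = E/rho = 129/1.6 = 80.6 GPa/(g/cm^3)

80.6 GPa/(g/cm^3)


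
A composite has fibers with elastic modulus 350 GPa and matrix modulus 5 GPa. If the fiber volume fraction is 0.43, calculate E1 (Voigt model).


E1 = Ef*Vf + Em*(1-Vf) = 350*0.43 + 5*0.57 = 153.35 GPa

153.35 GPa


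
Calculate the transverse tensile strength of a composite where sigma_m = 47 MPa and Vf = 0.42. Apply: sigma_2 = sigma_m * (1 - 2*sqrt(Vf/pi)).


factor = 1 - 2*sqrt(0.42/pi) = 0.2687
sigma_2 = 47 * 0.2687 = 12.63 MPa

12.63 MPa


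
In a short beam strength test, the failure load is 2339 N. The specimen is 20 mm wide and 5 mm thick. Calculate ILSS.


ILSS = 3F/(4bh) = 3*2339/(4*20*5) = 17.54 MPa

17.54 MPa


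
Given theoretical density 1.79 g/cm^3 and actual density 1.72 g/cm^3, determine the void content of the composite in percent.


Void% = (rho_theo - rho_actual)/rho_theo * 100 = (1.79 - 1.72)/1.79 * 100 = 3.91%

3.91%


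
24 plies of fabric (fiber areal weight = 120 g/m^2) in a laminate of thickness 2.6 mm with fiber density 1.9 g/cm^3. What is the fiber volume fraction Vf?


Vf = n * FAW / (rho_f * h * 1000) = 24 * 120 / (1.9 * 2.6 * 1000) = 0.583

0.583


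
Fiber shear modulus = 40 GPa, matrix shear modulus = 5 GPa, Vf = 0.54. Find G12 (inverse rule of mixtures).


1/G12 = Vf/Gf + (1-Vf)/Gm = 0.54/40 + 0.46/5
G12 = 9.48 GPa

9.48 GPa


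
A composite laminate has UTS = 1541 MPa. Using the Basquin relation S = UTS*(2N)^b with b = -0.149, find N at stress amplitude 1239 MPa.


N = 0.5 * (S/UTS)^(1/b) = 0.5 * (1239/1541)^(1/-0.149) = 2.1615 cycles

2.1615 cycles


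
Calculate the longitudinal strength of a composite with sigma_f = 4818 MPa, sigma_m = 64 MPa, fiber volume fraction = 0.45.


sigma_1 = sigma_f*Vf + sigma_m*(1-Vf) = 4818*0.45 + 64*0.55 = 2203.3 MPa

2203.3 MPa


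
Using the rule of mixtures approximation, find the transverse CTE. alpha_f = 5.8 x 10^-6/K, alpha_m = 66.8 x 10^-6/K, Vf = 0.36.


alpha_2 = alpha_f*Vf + alpha_m*(1-Vf) = 5.8*0.36 + 66.8*0.64 = 44.8 x 10^-6/K

44.8 x 10^-6/K


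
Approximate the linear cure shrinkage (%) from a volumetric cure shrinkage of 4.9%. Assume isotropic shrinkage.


Linear shrinkage ≈ vol_shrink/3 = 4.9/3 = 1.633%

1.633%


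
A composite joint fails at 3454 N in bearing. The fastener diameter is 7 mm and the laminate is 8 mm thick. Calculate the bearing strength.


sigma_br = F/(d*h) = 3454/(7*8) = 61.7 MPa

61.7 MPa


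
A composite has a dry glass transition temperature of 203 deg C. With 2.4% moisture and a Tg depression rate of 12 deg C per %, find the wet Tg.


Tg_wet = Tg_dry - k*moisture = 203 - 12*2.4 = 174.2 deg C

174.2 deg C


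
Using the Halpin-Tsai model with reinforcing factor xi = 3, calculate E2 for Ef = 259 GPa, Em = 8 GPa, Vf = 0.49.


eta = (Ef/Em - 1)/(Ef/Em + xi) = (32.375 - 1)/(32.375 + 3) = 0.8869
E2 = Em*(1+xi*eta*Vf)/(1-eta*Vf) = 32.6 GPa

32.6 GPa


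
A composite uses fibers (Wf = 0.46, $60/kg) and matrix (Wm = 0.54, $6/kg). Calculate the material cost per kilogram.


Cost = cost_f*Wf + cost_m*Wm = 60*0.46 + 6*0.54 = $30.84/kg

$30.84/kg


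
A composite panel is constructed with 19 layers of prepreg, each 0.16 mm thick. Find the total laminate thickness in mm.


h = n * t_ply = 19 * 0.16 = 3.04 mm

3.04 mm


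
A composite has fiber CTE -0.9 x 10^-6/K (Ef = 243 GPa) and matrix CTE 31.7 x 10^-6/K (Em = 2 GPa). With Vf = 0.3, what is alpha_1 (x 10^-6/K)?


E1 = Ef*Vf + Em*(1-Vf) = 74.3
alpha_1 = (alpha_f*Ef*Vf + alpha_m*Em*(1-Vf))/E1 = -0.29 x 10^-6/K

-0.29 x 10^-6/K


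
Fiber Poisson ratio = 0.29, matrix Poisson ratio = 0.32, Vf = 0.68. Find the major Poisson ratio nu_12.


nu_12 = nu_f*Vf + nu_m*(1-Vf) = 0.29*0.68 + 0.32*0.32 = 0.2996

0.2996


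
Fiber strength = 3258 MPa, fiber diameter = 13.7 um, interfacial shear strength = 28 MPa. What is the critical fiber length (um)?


Lc = sigma_f * d / (2 * tau_i) = 3258 * 13.7 / (2 * 28) = 797.0 um

797.0 um


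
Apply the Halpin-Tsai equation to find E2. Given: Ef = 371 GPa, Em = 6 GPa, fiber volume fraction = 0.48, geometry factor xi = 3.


eta = (Ef/Em - 1)/(Ef/Em + xi) = (61.8333 - 1)/(61.8333 + 3) = 0.9383
E2 = Em*(1+xi*eta*Vf)/(1-eta*Vf) = 25.67 GPa

25.67 GPa


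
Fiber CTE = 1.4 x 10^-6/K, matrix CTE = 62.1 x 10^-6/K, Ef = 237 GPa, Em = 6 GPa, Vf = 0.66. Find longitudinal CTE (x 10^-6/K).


E1 = Ef*Vf + Em*(1-Vf) = 158.46
alpha_1 = (alpha_f*Ef*Vf + alpha_m*Em*(1-Vf))/E1 = 2.18 x 10^-6/K

2.18 x 10^-6/K


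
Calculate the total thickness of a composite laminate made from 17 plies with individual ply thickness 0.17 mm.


h = n * t_ply = 17 * 0.17 = 2.89 mm

2.89 mm


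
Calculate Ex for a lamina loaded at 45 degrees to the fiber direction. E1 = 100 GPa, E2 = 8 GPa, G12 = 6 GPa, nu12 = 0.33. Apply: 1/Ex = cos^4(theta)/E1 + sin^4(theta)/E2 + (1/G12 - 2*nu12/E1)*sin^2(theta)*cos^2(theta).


cos^4(45) = 0.25, sin^4(45) = 0.25, sin^2(45)*cos^2(45) = 0.25
1/G12 - 2*nu12/E1 = 1/6 - 2*0.33/100 = 0.160067 GPa^-1
1/Ex = 0.25/100 + 0.25/8 + 0.160067*0.25 = 0.0737667 GPa^-1
Ex = 13.56 GPa

13.56 GPa


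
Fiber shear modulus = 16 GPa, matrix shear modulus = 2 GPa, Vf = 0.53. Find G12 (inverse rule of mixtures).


1/G12 = Vf/Gf + (1-Vf)/Gm = 0.53/16 + 0.47/2
G12 = 3.73 GPa

3.73 GPa


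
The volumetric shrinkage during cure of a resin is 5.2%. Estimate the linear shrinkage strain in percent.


Linear shrinkage ≈ vol_shrink/3 = 5.2/3 = 1.733%

1.733%


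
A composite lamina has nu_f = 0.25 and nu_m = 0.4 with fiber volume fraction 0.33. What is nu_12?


nu_12 = nu_f*Vf + nu_m*(1-Vf) = 0.25*0.33 + 0.4*0.67 = 0.3505

0.3505


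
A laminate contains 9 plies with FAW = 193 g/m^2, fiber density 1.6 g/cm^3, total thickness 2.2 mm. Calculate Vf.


Vf = n * FAW / (rho_f * h * 1000) = 9 * 193 / (1.6 * 2.2 * 1000) = 0.4935

0.4935


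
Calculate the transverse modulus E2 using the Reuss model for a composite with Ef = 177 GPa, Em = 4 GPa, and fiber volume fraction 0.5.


1/E2 = Vf/Ef + (1-Vf)/Em = 0.5/177 + 0.5/4
E2 = 7.82 GPa

7.82 GPa


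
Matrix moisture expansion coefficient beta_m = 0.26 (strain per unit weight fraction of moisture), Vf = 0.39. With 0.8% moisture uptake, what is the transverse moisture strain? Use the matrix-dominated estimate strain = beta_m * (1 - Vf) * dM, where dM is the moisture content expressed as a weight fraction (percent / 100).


dM = 0.8/100 = 0.008
strain = beta_m * (1-Vf) * dM = 0.26 * 0.61 * 0.008 = 0.0012688

0.0012688


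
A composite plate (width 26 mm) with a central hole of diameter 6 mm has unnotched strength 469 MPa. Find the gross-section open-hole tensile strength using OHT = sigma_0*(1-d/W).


OHT = sigma_0*(1-d/W) = 469*(1-6/26) = 360.8 MPa

360.8 MPa


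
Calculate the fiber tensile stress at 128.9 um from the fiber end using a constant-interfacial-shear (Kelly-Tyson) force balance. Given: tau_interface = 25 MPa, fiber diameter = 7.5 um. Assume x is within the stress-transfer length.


Force balance: sigma_f * (pi*d^2/4) = tau * (pi*d) * x  ->  sigma_f = 4 * tau * x / d
sigma_f = 4 * 25 * 128.9 / 7.5 = 1718.7 MPa

1718.7 MPa


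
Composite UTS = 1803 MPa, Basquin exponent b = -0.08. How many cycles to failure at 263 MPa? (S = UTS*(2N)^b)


N = 0.5 * (S/UTS)^(1/b) = 0.5 * (263/1803)^(1/-0.08) = 1.4108e+10 cycles

1.4108e+10 cycles


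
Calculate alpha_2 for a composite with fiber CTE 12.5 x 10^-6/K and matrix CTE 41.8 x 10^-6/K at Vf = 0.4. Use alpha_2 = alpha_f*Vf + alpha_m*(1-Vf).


alpha_2 = alpha_f*Vf + alpha_m*(1-Vf) = 12.5*0.4 + 41.8*0.6 = 30.1 x 10^-6/K

30.1 x 10^-6/K


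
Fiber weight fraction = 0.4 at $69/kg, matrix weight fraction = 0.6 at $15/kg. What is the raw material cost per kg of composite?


Cost = cost_f*Wf + cost_m*Wm = 69*0.4 + 15*0.6 = $36.6/kg

$36.6/kg


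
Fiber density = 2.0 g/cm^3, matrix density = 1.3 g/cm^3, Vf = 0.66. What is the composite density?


rho_c = rho_f*Vf + rho_m*(1-Vf) = 2.0*0.66 + 1.3*0.34 = 1.762 g/cm^3

1.762 g/cm^3


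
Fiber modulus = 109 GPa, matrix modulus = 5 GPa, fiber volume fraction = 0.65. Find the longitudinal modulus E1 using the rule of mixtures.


E1 = Ef*Vf + Em*(1-Vf) = 109*0.65 + 5*0.35 = 72.6 GPa

72.6 GPa


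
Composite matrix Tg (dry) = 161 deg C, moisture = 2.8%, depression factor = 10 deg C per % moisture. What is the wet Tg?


Tg_wet = Tg_dry - k*moisture = 161 - 10*2.8 = 133.0 deg C

133.0 deg C


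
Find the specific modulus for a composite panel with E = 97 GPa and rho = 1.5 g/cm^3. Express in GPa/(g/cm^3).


Specific stiffness = E/rho = 97/1.5 = 64.7 GPa/(g/cm^3)

64.7 GPa/(g/cm^3)


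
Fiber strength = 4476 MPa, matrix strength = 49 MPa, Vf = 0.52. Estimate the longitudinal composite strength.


sigma_1 = sigma_f*Vf + sigma_m*(1-Vf) = 4476*0.52 + 49*0.48 = 2351.0 MPa

2351.0 MPa


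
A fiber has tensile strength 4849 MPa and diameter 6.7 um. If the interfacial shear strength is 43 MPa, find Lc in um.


Lc = sigma_f * d / (2 * tau_i) = 4849 * 6.7 / (2 * 43) = 377.8 um

377.8 um


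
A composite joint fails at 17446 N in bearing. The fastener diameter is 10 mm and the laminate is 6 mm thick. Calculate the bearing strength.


sigma_br = F/(d*h) = 17446/(10*6) = 290.8 MPa

290.8 MPa


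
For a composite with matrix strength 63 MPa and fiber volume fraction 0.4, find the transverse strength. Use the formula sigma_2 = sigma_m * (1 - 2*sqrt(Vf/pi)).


factor = 1 - 2*sqrt(0.4/pi) = 0.2864
sigma_2 = 63 * 0.2864 = 18.04 MPa

18.04 MPa


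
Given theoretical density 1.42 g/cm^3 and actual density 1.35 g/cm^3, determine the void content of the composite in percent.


Void% = (rho_theo - rho_actual)/rho_theo * 100 = (1.42 - 1.35)/1.42 * 100 = 4.93%

4.93%


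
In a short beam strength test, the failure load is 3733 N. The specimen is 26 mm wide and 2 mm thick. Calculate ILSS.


ILSS = 3F/(4bh) = 3*3733/(4*26*2) = 53.84 MPa

53.84 MPa


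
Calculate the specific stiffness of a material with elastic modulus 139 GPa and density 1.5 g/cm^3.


Specific stiffness = E/rho = 139/1.5 = 92.7 GPa/(g/cm^3)

92.7 GPa/(g/cm^3)


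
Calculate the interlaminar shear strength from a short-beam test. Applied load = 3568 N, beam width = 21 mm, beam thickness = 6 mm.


ILSS = 3F/(4bh) = 3*3568/(4*21*6) = 21.24 MPa

21.24 MPa


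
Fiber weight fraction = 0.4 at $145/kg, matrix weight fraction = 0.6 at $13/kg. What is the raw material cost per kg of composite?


Cost = cost_f*Wf + cost_m*Wm = 145*0.4 + 13*0.6 = $65.8/kg

$65.8/kg


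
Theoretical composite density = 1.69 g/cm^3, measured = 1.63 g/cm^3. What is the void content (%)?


Void% = (rho_theo - rho_actual)/rho_theo * 100 = (1.69 - 1.63)/1.69 * 100 = 3.55%

3.55%


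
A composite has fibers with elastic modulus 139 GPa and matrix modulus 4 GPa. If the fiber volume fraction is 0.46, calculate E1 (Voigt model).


E1 = Ef*Vf + Em*(1-Vf) = 139*0.46 + 4*0.54 = 66.1 GPa

66.1 GPa


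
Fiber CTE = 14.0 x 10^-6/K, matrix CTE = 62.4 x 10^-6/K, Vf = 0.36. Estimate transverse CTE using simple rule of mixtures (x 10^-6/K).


alpha_2 = alpha_f*Vf + alpha_m*(1-Vf) = 14.0*0.36 + 62.4*0.64 = 45.0 x 10^-6/K

45.0 x 10^-6/K


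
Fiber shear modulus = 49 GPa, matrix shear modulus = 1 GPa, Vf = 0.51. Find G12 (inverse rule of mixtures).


1/G12 = Vf/Gf + (1-Vf)/Gm = 0.51/49 + 0.49/1
G12 = 2.0 GPa

2.0 GPa


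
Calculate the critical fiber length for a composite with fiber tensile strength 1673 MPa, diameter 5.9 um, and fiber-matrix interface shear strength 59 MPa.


Lc = sigma_f * d / (2 * tau_i) = 1673 * 5.9 / (2 * 59) = 83.7 um

83.7 um


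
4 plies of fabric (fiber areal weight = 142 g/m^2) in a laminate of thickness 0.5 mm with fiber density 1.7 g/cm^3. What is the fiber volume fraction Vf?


Vf = n * FAW / (rho_f * h * 1000) = 4 * 142 / (1.7 * 0.5 * 1000) = 0.6682

0.6682


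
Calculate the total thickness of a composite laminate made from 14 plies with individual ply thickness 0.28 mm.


h = n * t_ply = 14 * 0.28 = 3.92 mm

3.92 mm


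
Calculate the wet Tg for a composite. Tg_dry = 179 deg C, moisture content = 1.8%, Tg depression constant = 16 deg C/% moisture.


Tg_wet = Tg_dry - k*moisture = 179 - 16*1.8 = 150.2 deg C

150.2 deg C


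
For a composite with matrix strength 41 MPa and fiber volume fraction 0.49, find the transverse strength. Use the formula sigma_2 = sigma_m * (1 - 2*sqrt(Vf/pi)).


factor = 1 - 2*sqrt(0.49/pi) = 0.2101
sigma_2 = 41 * 0.2101 = 8.62 MPa

8.62 MPa


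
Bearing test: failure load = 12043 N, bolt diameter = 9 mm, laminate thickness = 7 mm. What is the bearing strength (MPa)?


sigma_br = F/(d*h) = 12043/(9*7) = 191.2 MPa

191.2 MPa


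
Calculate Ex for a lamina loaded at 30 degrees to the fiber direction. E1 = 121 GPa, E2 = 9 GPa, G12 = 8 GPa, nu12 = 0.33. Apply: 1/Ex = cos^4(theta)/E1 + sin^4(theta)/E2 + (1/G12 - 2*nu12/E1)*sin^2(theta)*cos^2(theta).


cos^4(30) = 0.5625, sin^4(30) = 0.0625, sin^2(30)*cos^2(30) = 0.1875
1/G12 - 2*nu12/E1 = 1/8 - 2*0.33/121 = 0.119545 GPa^-1
1/Ex = 0.5625/121 + 0.0625/9 + 0.119545*0.1875 = 0.034008 GPa^-1
Ex = 29.4 GPa

29.4 GPa


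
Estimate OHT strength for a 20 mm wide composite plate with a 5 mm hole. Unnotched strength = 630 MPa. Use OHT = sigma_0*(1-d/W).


OHT = sigma_0*(1-d/W) = 630*(1-5/20) = 472.5 MPa

472.5 MPa


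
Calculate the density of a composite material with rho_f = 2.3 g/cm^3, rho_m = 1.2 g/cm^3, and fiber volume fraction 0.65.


rho_c = rho_f*Vf + rho_m*(1-Vf) = 2.3*0.65 + 1.2*0.35 = 1.915 g/cm^3

1.915 g/cm^3


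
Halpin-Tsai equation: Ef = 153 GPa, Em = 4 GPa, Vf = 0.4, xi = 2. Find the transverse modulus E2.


eta = (Ef/Em - 1)/(Ef/Em + xi) = (38.25 - 1)/(38.25 + 2) = 0.9255
E2 = Em*(1+xi*eta*Vf)/(1-eta*Vf) = 11.05 GPa

11.05 GPa


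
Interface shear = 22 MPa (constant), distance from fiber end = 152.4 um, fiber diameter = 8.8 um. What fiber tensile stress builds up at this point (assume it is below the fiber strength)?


Force balance: sigma_f * (pi*d^2/4) = tau * (pi*d) * x  ->  sigma_f = 4 * tau * x / d
sigma_f = 4 * 22 * 152.4 / 8.8 = 1524.0 MPa

1524.0 MPa


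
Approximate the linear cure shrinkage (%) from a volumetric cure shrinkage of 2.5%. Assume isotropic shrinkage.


Linear shrinkage ≈ vol_shrink/3 = 2.5/3 = 0.833%

0.833%


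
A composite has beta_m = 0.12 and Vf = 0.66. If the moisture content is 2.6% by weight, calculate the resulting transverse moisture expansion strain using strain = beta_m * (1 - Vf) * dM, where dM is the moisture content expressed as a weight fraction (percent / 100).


dM = 2.6/100 = 0.026
strain = beta_m * (1-Vf) * dM = 0.12 * 0.34 * 0.026 = 0.0010608

0.0010608


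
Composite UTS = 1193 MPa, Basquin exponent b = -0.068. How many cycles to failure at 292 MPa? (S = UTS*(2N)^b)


N = 0.5 * (S/UTS)^(1/b) = 0.5 * (292/1193)^(1/-0.068) = 4.8759e+08 cycles

4.8759e+08 cycles


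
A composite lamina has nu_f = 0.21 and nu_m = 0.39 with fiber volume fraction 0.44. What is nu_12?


nu_12 = nu_f*Vf + nu_m*(1-Vf) = 0.21*0.44 + 0.39*0.56 = 0.3108

0.3108


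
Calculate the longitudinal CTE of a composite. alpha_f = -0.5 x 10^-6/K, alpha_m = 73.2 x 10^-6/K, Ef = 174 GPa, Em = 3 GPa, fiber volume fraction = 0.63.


E1 = Ef*Vf + Em*(1-Vf) = 110.73
alpha_1 = (alpha_f*Ef*Vf + alpha_m*Em*(1-Vf))/E1 = 0.24 x 10^-6/K

0.24 x 10^-6/K


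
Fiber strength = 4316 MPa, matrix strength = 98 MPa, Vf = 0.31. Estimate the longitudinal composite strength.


sigma_1 = sigma_f*Vf + sigma_m*(1-Vf) = 4316*0.31 + 98*0.69 = 1405.6 MPa

1405.6 MPa


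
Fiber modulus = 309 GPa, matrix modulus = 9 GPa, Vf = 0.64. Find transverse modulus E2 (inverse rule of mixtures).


1/E2 = Vf/Ef + (1-Vf)/Em = 0.64/309 + 0.36/9
E2 = 23.77 GPa

23.77 GPa


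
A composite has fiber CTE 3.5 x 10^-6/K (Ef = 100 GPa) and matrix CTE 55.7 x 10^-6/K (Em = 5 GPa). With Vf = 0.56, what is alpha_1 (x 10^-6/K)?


E1 = Ef*Vf + Em*(1-Vf) = 58.2
alpha_1 = (alpha_f*Ef*Vf + alpha_m*Em*(1-Vf))/E1 = 5.47 x 10^-6/K

5.47 x 10^-6/K


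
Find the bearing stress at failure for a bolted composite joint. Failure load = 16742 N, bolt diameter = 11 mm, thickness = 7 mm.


sigma_br = F/(d*h) = 16742/(11*7) = 217.4 MPa

217.4 MPa


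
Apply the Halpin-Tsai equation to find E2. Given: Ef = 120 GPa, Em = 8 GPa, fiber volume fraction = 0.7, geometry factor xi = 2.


eta = (Ef/Em - 1)/(Ef/Em + xi) = (15.0 - 1)/(15.0 + 2) = 0.8235
E2 = Em*(1+xi*eta*Vf)/(1-eta*Vf) = 40.67 GPa

40.67 GPa


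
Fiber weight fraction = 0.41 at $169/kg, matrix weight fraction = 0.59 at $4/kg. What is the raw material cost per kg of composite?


Cost = cost_f*Wf + cost_m*Wm = 169*0.41 + 4*0.59 = $71.65/kg

$71.65/kg


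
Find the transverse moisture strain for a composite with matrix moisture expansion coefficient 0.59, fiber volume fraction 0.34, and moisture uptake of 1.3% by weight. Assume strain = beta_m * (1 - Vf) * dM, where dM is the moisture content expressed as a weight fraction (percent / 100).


dM = 1.3/100 = 0.013
strain = beta_m * (1-Vf) * dM = 0.59 * 0.66 * 0.013 = 0.0050622

0.0050622


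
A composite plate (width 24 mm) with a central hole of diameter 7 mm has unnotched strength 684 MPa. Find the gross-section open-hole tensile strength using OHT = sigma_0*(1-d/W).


OHT = sigma_0*(1-d/W) = 684*(1-7/24) = 484.5 MPa

484.5 MPa


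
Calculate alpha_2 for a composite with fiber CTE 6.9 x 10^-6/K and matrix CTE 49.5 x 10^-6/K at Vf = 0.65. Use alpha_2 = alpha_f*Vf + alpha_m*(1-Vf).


alpha_2 = alpha_f*Vf + alpha_m*(1-Vf) = 6.9*0.65 + 49.5*0.35 = 21.8 x 10^-6/K

21.8 x 10^-6/K


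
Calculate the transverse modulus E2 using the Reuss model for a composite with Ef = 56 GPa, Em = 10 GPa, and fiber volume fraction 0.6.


1/E2 = Vf/Ef + (1-Vf)/Em = 0.6/56 + 0.4/10
E2 = 19.72 GPa

19.72 GPa


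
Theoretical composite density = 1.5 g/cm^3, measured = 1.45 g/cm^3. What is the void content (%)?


Void% = (rho_theo - rho_actual)/rho_theo * 100 = (1.5 - 1.45)/1.5 * 100 = 3.33%

3.33%


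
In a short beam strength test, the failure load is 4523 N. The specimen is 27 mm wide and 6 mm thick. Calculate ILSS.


ILSS = 3F/(4bh) = 3*4523/(4*27*6) = 20.94 MPa

20.94 MPa


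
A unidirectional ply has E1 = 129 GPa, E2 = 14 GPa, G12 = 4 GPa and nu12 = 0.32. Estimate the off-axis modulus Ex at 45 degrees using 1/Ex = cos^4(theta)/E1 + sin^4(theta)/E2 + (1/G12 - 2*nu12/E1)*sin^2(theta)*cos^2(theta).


cos^4(45) = 0.25, sin^4(45) = 0.25, sin^2(45)*cos^2(45) = 0.25
1/G12 - 2*nu12/E1 = 1/4 - 2*0.32/129 = 0.245039 GPa^-1
1/Ex = 0.25/129 + 0.25/14 + 0.245039*0.25 = 0.0810548 GPa^-1
Ex = 12.34 GPa

12.34 GPa


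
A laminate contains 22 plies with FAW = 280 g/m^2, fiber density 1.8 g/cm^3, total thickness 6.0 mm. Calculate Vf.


Vf = n * FAW / (rho_f * h * 1000) = 22 * 280 / (1.8 * 6.0 * 1000) = 0.5704

0.5704


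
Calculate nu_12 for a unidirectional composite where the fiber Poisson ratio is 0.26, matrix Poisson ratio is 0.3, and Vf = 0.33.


nu_12 = nu_f*Vf + nu_m*(1-Vf) = 0.26*0.33 + 0.3*0.67 = 0.2868

0.2868


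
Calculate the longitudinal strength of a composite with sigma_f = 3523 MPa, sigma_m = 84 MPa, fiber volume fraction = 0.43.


sigma_1 = sigma_f*Vf + sigma_m*(1-Vf) = 3523*0.43 + 84*0.57 = 1562.8 MPa

1562.8 MPa


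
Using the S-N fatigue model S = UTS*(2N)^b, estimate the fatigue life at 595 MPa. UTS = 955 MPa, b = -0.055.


N = 0.5 * (S/UTS)^(1/b) = 0.5 * (595/955)^(1/-0.055) = 2723.2435 cycles

2723.2435 cycles


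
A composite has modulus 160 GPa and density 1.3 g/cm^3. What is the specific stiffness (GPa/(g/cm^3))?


Specific stiffness = E/rho = 160/1.3 = 123.1 GPa/(g/cm^3)

123.1 GPa/(g/cm^3)


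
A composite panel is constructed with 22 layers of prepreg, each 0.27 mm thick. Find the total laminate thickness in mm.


h = n * t_ply = 22 * 0.27 = 5.94 mm

5.94 mm


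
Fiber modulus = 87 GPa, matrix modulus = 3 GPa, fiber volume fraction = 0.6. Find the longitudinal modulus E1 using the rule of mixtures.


E1 = Ef*Vf + Em*(1-Vf) = 87*0.6 + 3*0.4 = 53.4 GPa

53.4 GPa


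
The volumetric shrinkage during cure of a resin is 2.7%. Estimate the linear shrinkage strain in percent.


Linear shrinkage ≈ vol_shrink/3 = 2.7/3 = 0.9%

0.9%


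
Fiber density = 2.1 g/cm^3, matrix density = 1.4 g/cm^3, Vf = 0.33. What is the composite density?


rho_c = rho_f*Vf + rho_m*(1-Vf) = 2.1*0.33 + 1.4*0.67 = 1.631 g/cm^3

1.631 g/cm^3


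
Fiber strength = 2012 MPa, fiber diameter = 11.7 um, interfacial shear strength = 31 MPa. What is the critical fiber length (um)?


Lc = sigma_f * d / (2 * tau_i) = 2012 * 11.7 / (2 * 31) = 379.7 um

379.7 um


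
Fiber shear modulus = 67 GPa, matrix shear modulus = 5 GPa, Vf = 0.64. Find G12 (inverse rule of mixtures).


1/G12 = Vf/Gf + (1-Vf)/Gm = 0.64/67 + 0.36/5
G12 = 12.26 GPa

12.26 GPa


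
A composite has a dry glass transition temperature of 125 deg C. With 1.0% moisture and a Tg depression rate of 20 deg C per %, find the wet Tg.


Tg_wet = Tg_dry - k*moisture = 125 - 20*1.0 = 105.0 deg C

105.0 deg C


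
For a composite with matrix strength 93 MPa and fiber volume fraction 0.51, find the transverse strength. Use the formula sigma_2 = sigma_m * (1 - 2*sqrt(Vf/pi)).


factor = 1 - 2*sqrt(0.51/pi) = 0.1942
sigma_2 = 93 * 0.1942 = 18.06 MPa

18.06 MPa


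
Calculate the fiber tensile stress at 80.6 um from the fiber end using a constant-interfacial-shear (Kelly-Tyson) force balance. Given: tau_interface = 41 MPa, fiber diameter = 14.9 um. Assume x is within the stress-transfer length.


Force balance: sigma_f * (pi*d^2/4) = tau * (pi*d) * x  ->  sigma_f = 4 * tau * x / d
sigma_f = 4 * 41 * 80.6 / 14.9 = 887.1 MPa

887.1 MPa


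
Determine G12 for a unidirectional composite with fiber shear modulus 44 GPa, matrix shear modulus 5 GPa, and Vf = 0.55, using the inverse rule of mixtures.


1/G12 = Vf/Gf + (1-Vf)/Gm = 0.55/44 + 0.45/5
G12 = 9.76 GPa

9.76 GPa


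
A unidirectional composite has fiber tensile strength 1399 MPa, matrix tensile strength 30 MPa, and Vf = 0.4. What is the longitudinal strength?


sigma_1 = sigma_f*Vf + sigma_m*(1-Vf) = 1399*0.4 + 30*0.6 = 577.6 MPa

577.6 MPa


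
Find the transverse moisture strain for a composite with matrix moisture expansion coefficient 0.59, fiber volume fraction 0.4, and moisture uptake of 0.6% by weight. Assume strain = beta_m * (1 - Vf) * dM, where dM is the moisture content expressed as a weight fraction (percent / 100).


dM = 0.6/100 = 0.006
strain = beta_m * (1-Vf) * dM = 0.59 * 0.6 * 0.006 = 0.002124

0.002124


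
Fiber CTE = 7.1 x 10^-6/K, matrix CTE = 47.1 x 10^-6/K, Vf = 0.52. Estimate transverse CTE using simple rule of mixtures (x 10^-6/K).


alpha_2 = alpha_f*Vf + alpha_m*(1-Vf) = 7.1*0.52 + 47.1*0.48 = 26.3 x 10^-6/K

26.3 x 10^-6/K


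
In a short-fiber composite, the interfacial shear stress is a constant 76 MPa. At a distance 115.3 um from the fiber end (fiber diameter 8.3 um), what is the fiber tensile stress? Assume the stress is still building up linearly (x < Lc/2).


Force balance: sigma_f * (pi*d^2/4) = tau * (pi*d) * x  ->  sigma_f = 4 * tau * x / d
sigma_f = 4 * 76 * 115.3 / 8.3 = 4223.0 MPa

4223.0 MPa


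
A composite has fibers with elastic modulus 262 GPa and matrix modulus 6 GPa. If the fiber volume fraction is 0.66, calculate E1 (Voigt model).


E1 = Ef*Vf + Em*(1-Vf) = 262*0.66 + 6*0.34 = 174.96 GPa

174.96 GPa


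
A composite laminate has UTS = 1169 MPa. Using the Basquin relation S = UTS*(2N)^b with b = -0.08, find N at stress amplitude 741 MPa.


N = 0.5 * (S/UTS)^(1/b) = 0.5 * (741/1169)^(1/-0.08) = 149.2532 cycles

149.2532 cycles


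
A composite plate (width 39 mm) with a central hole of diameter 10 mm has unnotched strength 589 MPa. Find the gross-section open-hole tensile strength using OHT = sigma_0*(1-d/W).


OHT = sigma_0*(1-d/W) = 589*(1-10/39) = 438.0 MPa

438.0 MPa


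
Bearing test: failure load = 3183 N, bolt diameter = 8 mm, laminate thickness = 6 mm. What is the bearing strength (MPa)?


sigma_br = F/(d*h) = 3183/(8*6) = 66.3 MPa

66.3 MPa


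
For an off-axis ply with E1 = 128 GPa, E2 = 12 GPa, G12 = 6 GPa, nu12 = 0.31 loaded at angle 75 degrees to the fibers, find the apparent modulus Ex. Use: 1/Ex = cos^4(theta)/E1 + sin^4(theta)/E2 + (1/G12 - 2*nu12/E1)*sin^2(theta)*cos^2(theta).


cos^4(75) = 0.004487, sin^4(75) = 0.870513, sin^2(75)*cos^2(75) = 0.0625
1/G12 - 2*nu12/E1 = 1/6 - 2*0.31/128 = 0.161823 GPa^-1
1/Ex = 0.004487/128 + 0.870513/12 + 0.161823*0.0625 = 0.0826917 GPa^-1
Ex = 12.09 GPa

12.09 GPa


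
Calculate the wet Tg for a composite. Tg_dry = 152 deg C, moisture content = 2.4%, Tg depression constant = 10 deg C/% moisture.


Tg_wet = Tg_dry - k*moisture = 152 - 10*2.4 = 128.0 deg C

128.0 deg C


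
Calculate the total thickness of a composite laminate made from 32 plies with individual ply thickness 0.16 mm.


h = n * t_ply = 32 * 0.16 = 5.12 mm

5.12 mm


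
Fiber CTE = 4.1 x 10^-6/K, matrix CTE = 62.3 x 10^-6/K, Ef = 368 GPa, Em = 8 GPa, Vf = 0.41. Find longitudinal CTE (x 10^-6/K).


E1 = Ef*Vf + Em*(1-Vf) = 155.6
alpha_1 = (alpha_f*Ef*Vf + alpha_m*Em*(1-Vf))/E1 = 5.87 x 10^-6/K

5.87 x 10^-6/K


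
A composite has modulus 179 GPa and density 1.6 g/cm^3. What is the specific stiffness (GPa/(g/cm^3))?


Specific stiffness = E/rho = 179/1.6 = 111.9 GPa/(g/cm^3)

111.9 GPa/(g/cm^3)


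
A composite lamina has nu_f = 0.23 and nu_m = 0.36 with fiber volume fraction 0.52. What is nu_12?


nu_12 = nu_f*Vf + nu_m*(1-Vf) = 0.23*0.52 + 0.36*0.48 = 0.2924

0.2924


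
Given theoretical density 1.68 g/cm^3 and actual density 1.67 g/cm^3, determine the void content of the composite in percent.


Void% = (rho_theo - rho_actual)/rho_theo * 100 = (1.68 - 1.67)/1.68 * 100 = 0.6%

0.6%


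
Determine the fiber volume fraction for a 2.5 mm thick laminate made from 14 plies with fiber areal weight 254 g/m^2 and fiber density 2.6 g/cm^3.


Vf = n * FAW / (rho_f * h * 1000) = 14 * 254 / (2.6 * 2.5 * 1000) = 0.5471

0.5471


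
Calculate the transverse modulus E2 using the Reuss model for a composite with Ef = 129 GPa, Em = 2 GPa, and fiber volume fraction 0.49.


1/E2 = Vf/Ef + (1-Vf)/Em = 0.49/129 + 0.51/2
E2 = 3.86 GPa

3.86 GPa


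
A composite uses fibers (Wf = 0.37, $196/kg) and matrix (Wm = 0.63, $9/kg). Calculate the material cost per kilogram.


Cost = cost_f*Wf + cost_m*Wm = 196*0.37 + 9*0.63 = $78.19/kg

$78.19/kg


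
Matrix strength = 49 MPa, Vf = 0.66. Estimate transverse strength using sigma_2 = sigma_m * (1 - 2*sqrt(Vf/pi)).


factor = 1 - 2*sqrt(0.66/pi) = 0.0833
sigma_2 = 49 * 0.0833 = 4.08 MPa

4.08 MPa


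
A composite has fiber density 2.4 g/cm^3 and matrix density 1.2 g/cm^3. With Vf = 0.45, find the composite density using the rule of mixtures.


rho_c = rho_f*Vf + rho_m*(1-Vf) = 2.4*0.45 + 1.2*0.55 = 1.74 g/cm^3

1.74 g/cm^3


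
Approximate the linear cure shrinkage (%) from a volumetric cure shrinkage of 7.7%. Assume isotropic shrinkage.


Linear shrinkage ≈ vol_shrink/3 = 7.7/3 = 2.567%

2.567%


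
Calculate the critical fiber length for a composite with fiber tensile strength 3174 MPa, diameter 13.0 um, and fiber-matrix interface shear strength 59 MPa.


Lc = sigma_f * d / (2 * tau_i) = 3174 * 13.0 / (2 * 59) = 349.7 um

349.7 um


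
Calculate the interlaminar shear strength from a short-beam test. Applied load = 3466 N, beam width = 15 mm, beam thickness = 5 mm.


ILSS = 3F/(4bh) = 3*3466/(4*15*5) = 34.66 MPa

34.66 MPa


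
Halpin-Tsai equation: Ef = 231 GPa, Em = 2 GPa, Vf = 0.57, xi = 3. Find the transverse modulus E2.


eta = (Ef/Em - 1)/(Ef/Em + xi) = (115.5 - 1)/(115.5 + 3) = 0.9662
E2 = Em*(1+xi*eta*Vf)/(1-eta*Vf) = 11.81 GPa

11.81 GPa


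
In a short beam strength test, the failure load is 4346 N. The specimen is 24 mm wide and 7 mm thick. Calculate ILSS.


ILSS = 3F/(4bh) = 3*4346/(4*24*7) = 19.4 MPa

19.4 MPa


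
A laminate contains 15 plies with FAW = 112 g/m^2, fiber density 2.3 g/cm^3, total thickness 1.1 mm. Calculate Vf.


Vf = n * FAW / (rho_f * h * 1000) = 15 * 112 / (2.3 * 1.1 * 1000) = 0.664

0.664


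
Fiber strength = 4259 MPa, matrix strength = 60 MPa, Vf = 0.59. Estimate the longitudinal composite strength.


sigma_1 = sigma_f*Vf + sigma_m*(1-Vf) = 4259*0.59 + 60*0.41 = 2537.4 MPa

2537.4 MPa


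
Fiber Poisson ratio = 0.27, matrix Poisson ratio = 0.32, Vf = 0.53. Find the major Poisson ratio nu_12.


nu_12 = nu_f*Vf + nu_m*(1-Vf) = 0.27*0.53 + 0.32*0.47 = 0.2935

0.2935


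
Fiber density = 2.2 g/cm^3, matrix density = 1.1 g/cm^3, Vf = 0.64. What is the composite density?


rho_c = rho_f*Vf + rho_m*(1-Vf) = 2.2*0.64 + 1.1*0.36 = 1.804 g/cm^3

1.804 g/cm^3


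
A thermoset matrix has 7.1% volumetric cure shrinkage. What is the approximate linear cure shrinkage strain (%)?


Linear shrinkage ≈ vol_shrink/3 = 7.1/3 = 2.367%

2.367%


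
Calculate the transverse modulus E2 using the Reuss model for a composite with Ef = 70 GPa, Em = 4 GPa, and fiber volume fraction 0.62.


1/E2 = Vf/Ef + (1-Vf)/Em = 0.62/70 + 0.38/4
E2 = 9.63 GPa

9.63 GPa


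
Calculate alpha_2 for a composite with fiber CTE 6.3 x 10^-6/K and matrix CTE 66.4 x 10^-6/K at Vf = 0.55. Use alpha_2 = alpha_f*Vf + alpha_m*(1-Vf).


alpha_2 = alpha_f*Vf + alpha_m*(1-Vf) = 6.3*0.55 + 66.4*0.45 = 33.3 x 10^-6/K

33.3 x 10^-6/K


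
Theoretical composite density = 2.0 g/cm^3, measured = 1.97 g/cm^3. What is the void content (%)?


Void% = (rho_theo - rho_actual)/rho_theo * 100 = (2.0 - 1.97)/2.0 * 100 = 1.5%

1.5%


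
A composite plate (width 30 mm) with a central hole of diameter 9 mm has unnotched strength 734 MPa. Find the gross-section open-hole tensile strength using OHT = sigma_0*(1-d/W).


OHT = sigma_0*(1-d/W) = 734*(1-9/30) = 513.8 MPa

513.8 MPa


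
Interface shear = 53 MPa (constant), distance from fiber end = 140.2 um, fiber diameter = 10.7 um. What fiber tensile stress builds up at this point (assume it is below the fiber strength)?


Force balance: sigma_f * (pi*d^2/4) = tau * (pi*d) * x  ->  sigma_f = 4 * tau * x / d
sigma_f = 4 * 53 * 140.2 / 10.7 = 2777.8 MPa

2777.8 MPa


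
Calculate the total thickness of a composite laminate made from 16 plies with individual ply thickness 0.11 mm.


h = n * t_ply = 16 * 0.11 = 1.76 mm

1.76 mm


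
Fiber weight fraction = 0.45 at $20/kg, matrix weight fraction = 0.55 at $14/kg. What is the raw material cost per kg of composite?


Cost = cost_f*Wf + cost_m*Wm = 20*0.45 + 14*0.55 = $16.7/kg

$16.7/kg


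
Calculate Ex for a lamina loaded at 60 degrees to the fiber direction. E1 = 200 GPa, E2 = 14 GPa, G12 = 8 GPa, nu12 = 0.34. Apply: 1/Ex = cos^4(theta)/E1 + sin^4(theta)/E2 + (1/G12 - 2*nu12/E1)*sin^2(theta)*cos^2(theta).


cos^4(60) = 0.0625, sin^4(60) = 0.5625, sin^2(60)*cos^2(60) = 0.1875
1/G12 - 2*nu12/E1 = 1/8 - 2*0.34/200 = 0.1216 GPa^-1
1/Ex = 0.0625/200 + 0.5625/14 + 0.1216*0.1875 = 0.0632911 GPa^-1
Ex = 15.8 GPa

15.8 GPa


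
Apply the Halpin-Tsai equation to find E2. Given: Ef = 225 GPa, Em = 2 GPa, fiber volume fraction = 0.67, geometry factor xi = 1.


eta = (Ef/Em - 1)/(Ef/Em + xi) = (112.5 - 1)/(112.5 + 1) = 0.9824
E2 = Em*(1+xi*eta*Vf)/(1-eta*Vf) = 9.7 GPa

9.7 GPa


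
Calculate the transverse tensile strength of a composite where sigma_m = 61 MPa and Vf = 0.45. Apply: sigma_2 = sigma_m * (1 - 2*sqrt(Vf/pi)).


factor = 1 - 2*sqrt(0.45/pi) = 0.2431
sigma_2 = 61 * 0.2431 = 14.83 MPa

14.83 MPa


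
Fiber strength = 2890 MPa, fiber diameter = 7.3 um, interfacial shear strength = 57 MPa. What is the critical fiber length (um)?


Lc = sigma_f * d / (2 * tau_i) = 2890 * 7.3 / (2 * 57) = 185.1 um

185.1 um


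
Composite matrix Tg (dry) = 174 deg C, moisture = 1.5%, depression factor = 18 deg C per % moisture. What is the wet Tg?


Tg_wet = Tg_dry - k*moisture = 174 - 18*1.5 = 147.0 deg C

147.0 deg C


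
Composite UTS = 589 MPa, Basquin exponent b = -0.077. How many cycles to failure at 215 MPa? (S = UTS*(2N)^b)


N = 0.5 * (S/UTS)^(1/b) = 0.5 * (215/589)^(1/-0.077) = 241593.2204 cycles

241593.2204 cycles


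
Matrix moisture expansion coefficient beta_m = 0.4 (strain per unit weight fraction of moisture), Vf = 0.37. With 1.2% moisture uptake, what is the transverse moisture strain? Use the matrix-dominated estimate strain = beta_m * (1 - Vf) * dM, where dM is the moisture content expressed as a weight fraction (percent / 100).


dM = 1.2/100 = 0.012
strain = beta_m * (1-Vf) * dM = 0.4 * 0.63 * 0.012 = 0.003024

0.003024


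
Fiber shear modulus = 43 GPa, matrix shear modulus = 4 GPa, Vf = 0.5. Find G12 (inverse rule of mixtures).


1/G12 = Vf/Gf + (1-Vf)/Gm = 0.5/43 + 0.5/4
G12 = 7.32 GPa

7.32 GPa


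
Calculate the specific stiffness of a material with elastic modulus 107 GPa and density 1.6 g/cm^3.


Specific stiffness = E/rho = 107/1.6 = 66.9 GPa/(g/cm^3)

66.9 GPa/(g/cm^3)


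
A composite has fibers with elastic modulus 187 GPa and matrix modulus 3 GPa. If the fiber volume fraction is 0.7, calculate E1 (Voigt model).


E1 = Ef*Vf + Em*(1-Vf) = 187*0.7 + 3*0.3 = 131.8 GPa

131.8 GPa


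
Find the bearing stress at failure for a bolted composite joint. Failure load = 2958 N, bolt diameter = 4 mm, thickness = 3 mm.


sigma_br = F/(d*h) = 2958/(4*3) = 246.5 MPa

246.5 MPa


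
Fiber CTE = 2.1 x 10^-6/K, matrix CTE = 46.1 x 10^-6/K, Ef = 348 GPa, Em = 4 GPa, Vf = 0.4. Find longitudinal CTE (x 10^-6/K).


E1 = Ef*Vf + Em*(1-Vf) = 141.6
alpha_1 = (alpha_f*Ef*Vf + alpha_m*Em*(1-Vf))/E1 = 2.85 x 10^-6/K

2.85 x 10^-6/K


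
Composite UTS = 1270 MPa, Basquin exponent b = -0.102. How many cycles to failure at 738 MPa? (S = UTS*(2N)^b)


N = 0.5 * (S/UTS)^(1/b) = 0.5 * (738/1270)^(1/-0.102) = 102.3808 cycles

102.3808 cycles


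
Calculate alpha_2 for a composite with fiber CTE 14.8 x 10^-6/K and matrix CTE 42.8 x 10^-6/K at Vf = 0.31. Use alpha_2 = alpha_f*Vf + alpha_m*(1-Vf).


alpha_2 = alpha_f*Vf + alpha_m*(1-Vf) = 14.8*0.31 + 42.8*0.69 = 34.1 x 10^-6/K

34.1 x 10^-6/K


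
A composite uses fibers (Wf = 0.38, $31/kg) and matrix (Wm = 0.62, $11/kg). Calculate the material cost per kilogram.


Cost = cost_f*Wf + cost_m*Wm = 31*0.38 + 11*0.62 = $18.6/kg

$18.6/kg


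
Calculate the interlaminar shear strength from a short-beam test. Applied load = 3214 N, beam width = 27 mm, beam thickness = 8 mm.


ILSS = 3F/(4bh) = 3*3214/(4*27*8) = 11.16 MPa

11.16 MPa


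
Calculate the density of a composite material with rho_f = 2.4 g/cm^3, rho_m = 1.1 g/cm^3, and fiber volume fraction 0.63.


rho_c = rho_f*Vf + rho_m*(1-Vf) = 2.4*0.63 + 1.1*0.37 = 1.919 g/cm^3

1.919 g/cm^3


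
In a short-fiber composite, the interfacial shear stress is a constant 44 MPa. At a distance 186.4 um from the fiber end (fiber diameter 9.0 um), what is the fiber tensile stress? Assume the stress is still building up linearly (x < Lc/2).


Force balance: sigma_f * (pi*d^2/4) = tau * (pi*d) * x  ->  sigma_f = 4 * tau * x / d
sigma_f = 4 * 44 * 186.4 / 9.0 = 3645.2 MPa

3645.2 MPa


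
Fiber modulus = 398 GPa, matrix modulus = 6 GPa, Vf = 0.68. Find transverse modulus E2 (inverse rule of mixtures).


1/E2 = Vf/Ef + (1-Vf)/Em = 0.68/398 + 0.32/6
E2 = 18.17 GPa

18.17 GPa


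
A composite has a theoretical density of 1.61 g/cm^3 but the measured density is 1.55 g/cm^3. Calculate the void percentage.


Void% = (rho_theo - rho_actual)/rho_theo * 100 = (1.61 - 1.55)/1.61 * 100 = 3.73%

3.73%


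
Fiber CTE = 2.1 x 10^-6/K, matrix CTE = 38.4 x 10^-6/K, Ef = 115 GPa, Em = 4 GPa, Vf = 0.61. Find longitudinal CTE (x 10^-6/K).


E1 = Ef*Vf + Em*(1-Vf) = 71.71
alpha_1 = (alpha_f*Ef*Vf + alpha_m*Em*(1-Vf))/E1 = 2.89 x 10^-6/K

2.89 x 10^-6/K


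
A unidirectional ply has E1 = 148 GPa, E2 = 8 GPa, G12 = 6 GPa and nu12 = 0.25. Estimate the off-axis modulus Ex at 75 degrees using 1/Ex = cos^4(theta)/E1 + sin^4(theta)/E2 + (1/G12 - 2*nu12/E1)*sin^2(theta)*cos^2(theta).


cos^4(75) = 0.004487, sin^4(75) = 0.870513, sin^2(75)*cos^2(75) = 0.0625
1/G12 - 2*nu12/E1 = 1/6 - 2*0.25/148 = 0.163288 GPa^-1
1/Ex = 0.004487/148 + 0.870513/8 + 0.163288*0.0625 = 0.1190499 GPa^-1
Ex = 8.4 GPa

8.4 GPa


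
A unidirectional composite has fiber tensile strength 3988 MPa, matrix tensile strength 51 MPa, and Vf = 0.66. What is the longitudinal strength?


sigma_1 = sigma_f*Vf + sigma_m*(1-Vf) = 3988*0.66 + 51*0.34 = 2649.4 MPa

2649.4 MPa


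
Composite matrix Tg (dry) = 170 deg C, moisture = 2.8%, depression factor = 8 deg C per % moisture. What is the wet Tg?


Tg_wet = Tg_dry - k*moisture = 170 - 8*2.8 = 147.6 deg C

147.6 deg C


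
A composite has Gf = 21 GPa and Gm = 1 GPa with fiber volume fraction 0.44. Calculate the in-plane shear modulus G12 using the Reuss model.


1/G12 = Vf/Gf + (1-Vf)/Gm = 0.44/21 + 0.56/1
G12 = 1.72 GPa

1.72 GPa


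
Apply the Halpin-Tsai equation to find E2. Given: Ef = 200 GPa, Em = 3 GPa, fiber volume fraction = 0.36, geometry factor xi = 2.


eta = (Ef/Em - 1)/(Ef/Em + xi) = (66.6667 - 1)/(66.6667 + 2) = 0.9563
E2 = Em*(1+xi*eta*Vf)/(1-eta*Vf) = 7.73 GPa

7.73 GPa


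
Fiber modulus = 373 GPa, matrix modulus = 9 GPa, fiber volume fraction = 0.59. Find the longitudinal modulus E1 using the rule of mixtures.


E1 = Ef*Vf + Em*(1-Vf) = 373*0.59 + 9*0.41 = 223.76 GPa

223.76 GPa


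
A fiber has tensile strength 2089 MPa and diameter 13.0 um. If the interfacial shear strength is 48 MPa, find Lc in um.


Lc = sigma_f * d / (2 * tau_i) = 2089 * 13.0 / (2 * 48) = 282.9 um

282.9 um


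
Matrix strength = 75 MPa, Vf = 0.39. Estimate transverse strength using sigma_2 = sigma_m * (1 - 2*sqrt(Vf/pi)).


factor = 1 - 2*sqrt(0.39/pi) = 0.2953
sigma_2 = 75 * 0.2953 = 22.15 MPa

22.15 MPa


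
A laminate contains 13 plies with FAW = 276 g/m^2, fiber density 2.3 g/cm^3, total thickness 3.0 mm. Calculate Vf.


Vf = n * FAW / (rho_f * h * 1000) = 13 * 276 / (2.3 * 3.0 * 1000) = 0.52

0.52


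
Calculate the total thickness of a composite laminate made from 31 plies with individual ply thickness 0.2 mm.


h = n * t_ply = 31 * 0.2 = 6.2 mm

6.2 mm


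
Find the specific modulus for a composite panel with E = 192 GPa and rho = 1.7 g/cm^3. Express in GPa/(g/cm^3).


Specific stiffness = E/rho = 192/1.7 = 112.9 GPa/(g/cm^3)

112.9 GPa/(g/cm^3)


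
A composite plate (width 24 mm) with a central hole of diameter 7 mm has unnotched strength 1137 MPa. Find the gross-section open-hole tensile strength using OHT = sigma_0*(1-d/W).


OHT = sigma_0*(1-d/W) = 1137*(1-7/24) = 805.4 MPa

805.4 MPa
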